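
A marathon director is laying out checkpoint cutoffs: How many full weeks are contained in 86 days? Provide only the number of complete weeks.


Total days: 86
Days per week: 7
Division: 86 / 7 = 12 remainder 2
Complete weeks: 12
Remaining days: 2

12


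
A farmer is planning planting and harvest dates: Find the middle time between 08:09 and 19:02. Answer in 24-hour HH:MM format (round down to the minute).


Start time: 08:09 = 489 minutes from midnight
End time: 19:02 = 1142 minutes from midnight
Sum: 489 + 1142 = 1631
Midpoint: 1631 / 2 = 815 minutes
Convert: 815 / 60 = 13 hours, 35 minutes
Result: 13:35

13:35


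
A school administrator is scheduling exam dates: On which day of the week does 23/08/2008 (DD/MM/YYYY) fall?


Date: 2008-08-23
January 1, 2008 is a Tuesday
Day of year: 236
Offset from Jan 1: 235 days
235 mod 7 = 4
Result: Saturday

Saturday


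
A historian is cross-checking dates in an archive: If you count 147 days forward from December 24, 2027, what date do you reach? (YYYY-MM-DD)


Start: 2027-12-24
Adding 147 days
Days remaining in December: 7
After December: 140 days still to add
January 2028: 31 days, 109 remaining
February 2028: 29 days, 80 remaining
March 2028: 31 days, 49 remaining
April 2028: 30 days, 19 remaining
Result: 2028-05-19

2028-05-19


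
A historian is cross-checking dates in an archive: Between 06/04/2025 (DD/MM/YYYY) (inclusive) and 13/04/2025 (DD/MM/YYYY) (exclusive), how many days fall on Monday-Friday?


Start: 2025-04-06 (Sunday)
End (exclusive): 2025-04-13 (Sunday)
Total calendar days: 7
Full weeks: 7 // 7 = 1 -> 5 weekdays
Remaining 0 days starting on Sunday:
Total business days: 5 + 0 = 5

5


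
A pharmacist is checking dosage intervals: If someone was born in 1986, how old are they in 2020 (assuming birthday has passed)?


Birth year: 1986
Current year: 2020
Age = current year - birth year
Age = 2020 - 1986 = 34

34


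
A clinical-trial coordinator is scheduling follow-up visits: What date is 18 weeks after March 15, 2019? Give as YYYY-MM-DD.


Start: 2019-03-15
Weeks to add: 18
Convert to days: 18 x 7 = 126 days
Add 126 days to 2019-03-15
Result: 2019-07-19

2019-07-19


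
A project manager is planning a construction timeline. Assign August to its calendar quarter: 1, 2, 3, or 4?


Month: August (month 8)
Q1: January-March (months 1-3)
Q2: April-June (months 4-6)
Q3: July-September (months 7-9)
Q4: October-December (months 10-12)
Month 8 falls in Q3

3


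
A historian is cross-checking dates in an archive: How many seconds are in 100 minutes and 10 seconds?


Minutes: 100
Seconds: 10
Convert minutes to seconds: 100 x 60 = 6000
Add remaining seconds: 6000 + 10 = 6010

6010


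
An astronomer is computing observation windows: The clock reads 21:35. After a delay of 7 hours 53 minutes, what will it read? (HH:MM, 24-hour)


Start time: 21:35
Adding: 7 hours 53 minutes
Minutes: 35 + 53 = 88
Minute overflow: 88 >= 60, so carry 1 hour, minutes = 28
Hours: 21 + 7 + 1 = 29
Hour wraparound: 29 mod 24 = 5
Result: 05:28

05:28


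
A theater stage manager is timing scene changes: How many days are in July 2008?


Month: July
Year: 2008
July is a 31-day month
Total: 31 days

31


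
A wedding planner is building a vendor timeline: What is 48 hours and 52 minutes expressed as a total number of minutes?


Hours: 48
Minutes: 52
Convert hours to minutes: 48 x 60 = 2880
Add remaining minutes: 2880 + 52 = 2932

2932


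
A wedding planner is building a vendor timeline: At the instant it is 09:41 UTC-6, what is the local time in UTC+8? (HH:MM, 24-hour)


Local time: 09:41 at UTC-6 (offset -6h)
Target zone: UTC+8 (offset 8h)
Difference: 8 - (-6) = 14 hours
Calculation: 9 + (14) = 23
Result: 23:41

23:41


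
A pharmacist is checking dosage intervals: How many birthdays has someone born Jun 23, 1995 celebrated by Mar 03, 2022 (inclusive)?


Birth: 1995-06-23
Reference: 2022-03-03
Year difference: 2022 - 1995 = 27
Has birthday (06-23) occurred by 03-03? No
Birthday not yet reached this year -> subtract 1
Age in full years: 26

26


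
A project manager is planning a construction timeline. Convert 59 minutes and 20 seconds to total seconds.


Minutes: 59
Extra seconds: 20
Seconds per minute: 60
Minutes to seconds: 59 x 60 = 3540
Total: 3540 + 20 = 3560

3560


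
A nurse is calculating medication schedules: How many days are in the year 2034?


Year: 2034
Check leap year rules:
Divisible by 4? No
2034 is not a leap year
Days: 365

365


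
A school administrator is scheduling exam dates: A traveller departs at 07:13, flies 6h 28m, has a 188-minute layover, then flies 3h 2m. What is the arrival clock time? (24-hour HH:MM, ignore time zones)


Depart: 07:13
Leg 1: +388 min -> 13:41
Layover: +188 min -> 16:49
Leg 2: +182 min -> 19:51
Total travel: 758 minutes = 12h 38m
Arrival: 19:51

19:51


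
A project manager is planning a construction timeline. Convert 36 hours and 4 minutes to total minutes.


Hours: 36
Extra minutes: 4
Minutes per hour: 60
Hours to minutes: 36 x 60 = 2160
Total: 2160 + 4 = 2164

2164


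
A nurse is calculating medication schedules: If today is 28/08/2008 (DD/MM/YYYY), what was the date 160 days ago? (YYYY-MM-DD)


Start: 2008-08-28
Subtracting 160 days
Days already passed in August: 28
After going back through August: 132 more days to subtract
July 2008: 31 days, 101 remaining
June 2008: 30 days, 71 remaining
May 2008: 31 days, 40 remaining
April 2008: 30 days, 10 remaining
Result: 2008-03-21

2008-03-21


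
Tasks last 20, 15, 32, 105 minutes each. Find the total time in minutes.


Durations: 20, 15, 32, 105
Running sum: 20
+ 15 = 35
+ 32 = 67
+ 105 = 172
Total duration: 172 minutes
That is 2 hours and 52 minutes

172


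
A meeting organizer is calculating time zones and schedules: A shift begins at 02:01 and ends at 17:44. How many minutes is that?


Start time: 02:01 = 121 minutes from midnight
End time: 17:44 = 1064 minutes from midnight
Difference: 1064 - 121 = 943 minutes
That is 15 hours and 43 minutes

943


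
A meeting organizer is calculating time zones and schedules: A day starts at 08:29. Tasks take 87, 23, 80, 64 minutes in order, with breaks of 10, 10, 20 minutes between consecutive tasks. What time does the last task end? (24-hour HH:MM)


Start: 08:29 = 509 min from midnight
  after task 1 (87 min): 09:56
  after break (10 min): 10:06
  after task 2 (23 min): 10:29
  after break (10 min): 10:39
  after task 3 (80 min): 11:59
  after break (20 min): 12:19
  after task 4 (64 min): 13:23
Total elapsed: 294 minutes
End time: 13:23

13:23


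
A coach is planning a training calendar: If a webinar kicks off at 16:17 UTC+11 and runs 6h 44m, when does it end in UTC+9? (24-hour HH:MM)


Start: 16:17 in UTC+11
Step 1 - add duration:
  minutes: 17 + 44 = 61 (carry 1h)
  hours: 16 + 6 + 1 = 23
  end in UTC+11: 23:01
Step 2 - convert UTC+11 -> UTC+9:
  offset difference: 9 - (11) = -2 hours
  23 + (-2) = 21 -> mod 24 = 21
Result: 21:01 in UTC+9

21:01


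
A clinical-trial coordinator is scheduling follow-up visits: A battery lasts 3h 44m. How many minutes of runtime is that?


Hours: 3
Extra minutes: 44
Minutes per hour: 60
Hours to minutes: 3 x 60 = 180
Total: 180 + 44 = 224

224


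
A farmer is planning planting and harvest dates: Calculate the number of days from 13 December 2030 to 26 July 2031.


Start date: 2030-12-13
End date: 2031-07-26
Dec 2030: +19 days
Jan 2031: +31 days
Feb 2031: +28 days
... (5 more months)
Total: 225 days

225


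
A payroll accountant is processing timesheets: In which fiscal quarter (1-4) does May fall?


Month: May (month 5)
Q1: January-March (months 1-3)
Q2: April-June (months 4-6)
Q3: July-September (months 7-9)
Q4: October-December (months 10-12)
Month 5 falls in Q2

2


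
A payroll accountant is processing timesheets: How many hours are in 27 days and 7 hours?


Days: 27
Extra hours: 7
Hours per day: 24
Days to hours: 27 x 24 = 648
Total: 648 + 7 = 655

655


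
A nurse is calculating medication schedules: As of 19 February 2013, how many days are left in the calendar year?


Start: February 19, 2013
End: December 31, 2013
Days left in February: 9
March: 31
April: 30
May: 31
June: 30
... plus remaining months
Sum of remaining months: 306
Total: 9 + 306 = 315

315


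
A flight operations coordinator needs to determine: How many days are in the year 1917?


Year: 1917
Check leap year rules:
Divisible by 4? No
1917 is not a leap year
Days: 365

365


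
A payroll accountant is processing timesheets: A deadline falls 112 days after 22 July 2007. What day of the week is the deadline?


Start: 2007-07-22 (Sunday)
Step 1 - find target date: add 112 days
  2007-07-22 + 112 days = 2007-11-11
Step 2 - day of week:
  112 mod 7 = 0
  Sunday + 0 days -> Sunday
Result: Sunday (2007-11-11)

Sunday


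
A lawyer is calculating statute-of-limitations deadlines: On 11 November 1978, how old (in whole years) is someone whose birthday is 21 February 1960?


Birth: 1960-02-21
Reference: 1978-11-11
Year difference: 1978 - 1960 = 18
Has birthday (02-21) occurred by 11-11? Yes
Age in full years: 18

18


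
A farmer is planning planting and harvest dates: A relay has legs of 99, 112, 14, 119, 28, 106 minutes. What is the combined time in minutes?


Durations: 99, 112, 14, 119, 28, 106
Running sum: 99
+ 112 = 211
+ 14 = 225
+ 119 = 344
+ 28 = 372
+ 106 = 478
Total duration: 478 minutes
That is 7 hours and 58 minutes

478


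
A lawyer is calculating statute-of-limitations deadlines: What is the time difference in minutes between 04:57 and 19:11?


Start time: 04:57 = 297 minutes from midnight
End time: 19:11 = 1151 minutes from midnight
Difference: 1151 - 297 = 854 minutes
That is 14 hours and 14 minutes

854


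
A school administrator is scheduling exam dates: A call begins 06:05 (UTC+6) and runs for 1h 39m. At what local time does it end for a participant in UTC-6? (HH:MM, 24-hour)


Start: 06:05 in UTC+6
Step 1 - add duration:
  minutes: 5 + 39 = 44
  hours: 6 + 1 + 0 = 7
  end in UTC+6: 07:44
Step 2 - convert UTC+6 -> UTC-6:
  offset difference: -6 - (6) = -12 hours
  7 + (-12) = -5 -> mod 24 = 19
Result: 19:44 in UTC-6

19:44


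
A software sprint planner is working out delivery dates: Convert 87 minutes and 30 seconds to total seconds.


Minutes: 87
Extra seconds: 30
Seconds per minute: 60
Minutes to seconds: 87 x 60 = 5220
Total: 5220 + 30 = 5250

5250


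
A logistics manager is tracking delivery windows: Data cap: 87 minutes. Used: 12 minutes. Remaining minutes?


Total budget: 87 minutes
Time used: 12 minutes
Remaining: 87 - 12 = 75 minutes
Percent used: 13.8%
Percent remaining: 86.2%

75


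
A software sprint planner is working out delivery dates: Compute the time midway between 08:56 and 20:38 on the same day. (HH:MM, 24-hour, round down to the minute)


Start time: 08:56 = 536 minutes from midnight
End time: 20:38 = 1238 minutes from midnight
Sum: 536 + 1238 = 1774
Midpoint: 1774 / 2 = 887 minutes
Convert: 887 / 60 = 14 hours, 47 minutes
Result: 14:47

14:47


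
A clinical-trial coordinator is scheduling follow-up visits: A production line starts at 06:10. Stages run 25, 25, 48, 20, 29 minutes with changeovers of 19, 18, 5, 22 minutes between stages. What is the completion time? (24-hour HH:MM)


Start: 06:10 = 370 min from midnight
  after task 1 (25 min): 06:35
  after break (19 min): 06:54
  after task 2 (25 min): 07:19
  after break (18 min): 07:37
  after task 3 (48 min): 08:25
  after break (5 min): 08:30
  after task 4 (20 min): 08:50
  after break (22 min): 09:12
  after task 5 (29 min): 09:41
Total elapsed: 211 minutes
End time: 09:41

09:41


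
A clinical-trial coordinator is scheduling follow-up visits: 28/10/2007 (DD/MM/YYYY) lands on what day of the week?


Date: 2007-10-28
January 1, 2007 is a Monday
Day of year: 301
Offset from Jan 1: 300 days
300 mod 7 = 6
Result: Sunday

Sunday


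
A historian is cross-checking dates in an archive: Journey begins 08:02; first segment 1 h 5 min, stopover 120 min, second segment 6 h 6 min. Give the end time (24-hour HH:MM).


Depart: 08:02
Leg 1: +65 min -> 09:07
Layover: +120 min -> 11:07
Leg 2: +366 min -> 17:13
Total travel: 551 minutes = 9h 11m
Arrival: 17:13

17:13


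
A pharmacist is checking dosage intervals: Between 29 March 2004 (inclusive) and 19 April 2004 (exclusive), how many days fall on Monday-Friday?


Start: 2004-03-29 (Monday)
End (exclusive): 2004-04-19 (Monday)
Total calendar days: 21
Full weeks: 21 // 7 = 3 -> 15 weekdays
Remaining 0 days starting on Monday:
Total business days: 15 + 0 = 15

15


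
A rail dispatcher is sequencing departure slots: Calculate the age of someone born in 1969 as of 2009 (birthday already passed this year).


Birth year: 1969
Current year: 2009
Age = current year - birth year
Age = 2009 - 1969 = 40

40


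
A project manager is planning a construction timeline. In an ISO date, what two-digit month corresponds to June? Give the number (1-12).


Calendar month order:
5. May
6. June <--
7. July
June is month number 6

6


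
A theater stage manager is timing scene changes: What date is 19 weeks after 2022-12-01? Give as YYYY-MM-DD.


Start: 2022-12-01
Weeks to add: 19
Convert to days: 19 x 7 = 133 days
Add 133 days to 2022-12-01
Result: 2023-04-13

2023-04-13


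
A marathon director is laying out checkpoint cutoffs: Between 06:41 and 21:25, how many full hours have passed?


Start: 06:41
End: 21:25
Hour difference: 21 - 6 = 15 hours
Minute difference: 25 - 41 = -16 minutes
Total minutes: 884
Complete hours: 884 / 60 = 14 (remainder 44)

14


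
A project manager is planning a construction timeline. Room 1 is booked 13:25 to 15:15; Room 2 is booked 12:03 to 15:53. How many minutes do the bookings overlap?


Interval A: [805, 915] minutes from midnight
Interval B: [723, 953] minutes from midnight
Overlap start = max(805, 723) = 805
Overlap end = min(915, 953) = 915
Overlap = 915 - 805 = 110 minutes

110


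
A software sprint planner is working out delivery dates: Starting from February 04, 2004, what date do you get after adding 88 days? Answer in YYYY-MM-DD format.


Start: 2004-02-04
Adding 88 days
Days remaining in February: 25
After February: 63 days still to add
March 2004: 31 days, 32 remaining
April 2004: 30 days, 2 remaining
May 2004 has 31 days, need 2
Result: 2004-05-02

2004-05-02


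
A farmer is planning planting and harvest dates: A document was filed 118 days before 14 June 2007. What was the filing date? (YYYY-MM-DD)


Start: 2007-06-14
Subtracting 118 days
Days already passed in June: 14
After going back through June: 104 more days to subtract
May 2007: 31 days, 73 remaining
April 2007: 30 days, 43 remaining
March 2007: 31 days, 12 remaining
February 2007 has 28 days, need 12
Result: 2007-02-16

2007-02-16


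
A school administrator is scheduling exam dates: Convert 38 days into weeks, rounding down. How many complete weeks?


Total days: 38
Days per week: 7
Division: 38 / 7 = 5 remainder 3
Complete weeks: 5
Remaining days: 3

5


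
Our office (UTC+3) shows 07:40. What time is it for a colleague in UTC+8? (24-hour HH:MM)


Local time: 07:40 at UTC+3 (offset 3h)
Target zone: UTC+8 (offset 8h)
Difference: 8 - (3) = 5 hours
Calculation: 7 + (5) = 12
Result: 12:40

12:40


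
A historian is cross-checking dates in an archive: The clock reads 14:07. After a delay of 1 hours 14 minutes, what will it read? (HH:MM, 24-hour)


Start time: 14:07
Adding: 1 hours 14 minutes
Minutes: 7 + 14 = 21
Hours: 14 + 1 + 0 = 15
Result: 15:21

15:21


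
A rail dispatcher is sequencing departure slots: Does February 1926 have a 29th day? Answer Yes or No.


Year: 1926
Divisible by 4? 1926 / 4 = 481.5 -> No
Not divisible by 4, so NOT a leap year

No


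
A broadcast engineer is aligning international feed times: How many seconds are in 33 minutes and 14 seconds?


Minutes: 33
Seconds: 14
Convert minutes to seconds: 33 x 60 = 1980
Add remaining seconds: 1980 + 14 = 1994

1994


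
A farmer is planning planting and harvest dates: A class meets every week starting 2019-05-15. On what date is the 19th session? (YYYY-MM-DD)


First occurrence: 2019-05-15 (occurrence 1)
Each occurrence is 7 days after the previous.
Occurrence 19 is 18 weeks after the first.
18 weeks = 126 days
2019-05-15 + 126 days = 2019-09-18

2019-09-18


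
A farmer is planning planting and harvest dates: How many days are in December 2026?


Month: December
Year: 2026
December is a 31-day month
Total: 31 days

31


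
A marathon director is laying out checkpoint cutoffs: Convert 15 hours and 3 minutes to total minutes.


Hours: 15
Minutes: 3
Convert hours to minutes: 15 x 60 = 900
Add remaining minutes: 900 + 3 = 903

903


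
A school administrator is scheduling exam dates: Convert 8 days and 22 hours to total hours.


Days: 8
Extra hours: 22
Hours per day: 24
Days to hours: 8 x 24 = 192
Total: 192 + 22 = 214

214


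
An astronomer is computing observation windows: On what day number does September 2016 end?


Month: September
Year: 2016
September is a 30-day month
Total: 30 days

30


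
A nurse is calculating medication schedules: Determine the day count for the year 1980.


Year: 1980
Check leap year rules:
Divisible by 4? Yes
Divisible by 100? No
1980 is a leap year
Days: 366

366


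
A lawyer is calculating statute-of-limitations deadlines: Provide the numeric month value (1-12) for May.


Calendar month order:
4. April
5. May <--
6. June
May is month number 5

5


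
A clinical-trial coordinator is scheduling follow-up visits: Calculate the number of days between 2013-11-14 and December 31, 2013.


Start: November 14, 2013
End: December 31, 2013
Days left in November: 16
December: 31
Sum of remaining months: 31
Total: 16 + 31 = 47

47


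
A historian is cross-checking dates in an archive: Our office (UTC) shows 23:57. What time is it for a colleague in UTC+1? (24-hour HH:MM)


Local time: 23:57 at UTC (offset 0h)
Target zone: UTC+1 (offset 1h)
Difference: 1 - (0) = 1 hours
Calculation: 23 + (1) = 24
Wraparound: (24) mod 24 = 0
Result: 00:57

00:57


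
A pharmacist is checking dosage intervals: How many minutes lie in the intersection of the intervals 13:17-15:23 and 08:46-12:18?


Interval A: [797, 923] minutes from midnight
Interval B: [526, 738] minutes from midnight
Overlap start = max(797, 526) = 797
Overlap end = min(923, 738) = 738
End <= start, so the intervals do not overlap: 0 minutes

0


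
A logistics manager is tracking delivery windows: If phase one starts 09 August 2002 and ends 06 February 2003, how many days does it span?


Start date: 2002-08-09
End date: 2003-02-06
Aug 2002: +23 days
Sep 2002: +30 days
Oct 2002: +31 days
... (4 more months)
Total: 181 days

181


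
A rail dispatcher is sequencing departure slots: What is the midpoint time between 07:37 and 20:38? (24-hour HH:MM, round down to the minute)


Start time: 07:37 = 457 minutes from midnight
End time: 20:38 = 1238 minutes from midnight
Sum: 457 + 1238 = 1695
Midpoint: 1695 / 2 = 847 minutes
Convert: 847 / 60 = 14 hours, 7 minutes
Result: 14:07

14:07


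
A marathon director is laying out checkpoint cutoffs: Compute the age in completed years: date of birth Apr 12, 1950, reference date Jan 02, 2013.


Birth: 1950-04-12
Reference: 2013-01-02
Year difference: 2013 - 1950 = 63
Has birthday (04-12) occurred by 01-02? No
Birthday not yet reached this year -> subtract 1
Age in full years: 62

62


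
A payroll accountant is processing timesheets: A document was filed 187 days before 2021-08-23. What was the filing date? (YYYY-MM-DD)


Start: 2021-08-23
Subtracting 187 days
Days already passed in August: 23
After going back through August: 164 more days to subtract
July 2021: 31 days, 133 remaining
June 2021: 30 days, 103 remaining
May 2021: 31 days, 72 remaining
April 2021: 30 days, 42 remaining
Result: 2021-02-17

2021-02-17


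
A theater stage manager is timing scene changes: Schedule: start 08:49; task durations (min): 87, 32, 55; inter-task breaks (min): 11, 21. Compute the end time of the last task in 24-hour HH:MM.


Start: 08:49 = 529 min from midnight
  after task 1 (87 min): 10:16
  after break (11 min): 10:27
  after task 2 (32 min): 10:59
  after break (21 min): 11:20
  after task 3 (55 min): 12:15
Total elapsed: 206 minutes
End time: 12:15

12:15


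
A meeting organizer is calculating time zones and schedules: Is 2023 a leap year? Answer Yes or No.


Year: 2023
Divisible by 4? 2023 / 4 = 505.75 -> No
Not divisible by 4, so NOT a leap year

No


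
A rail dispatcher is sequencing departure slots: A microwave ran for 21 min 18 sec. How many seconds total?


Minutes: 21
Extra seconds: 18
Seconds per minute: 60
Minutes to seconds: 21 x 60 = 1260
Total: 1260 + 18 = 1278

1278


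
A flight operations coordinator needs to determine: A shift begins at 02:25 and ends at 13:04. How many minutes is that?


Start time: 02:25 = 145 minutes from midnight
End time: 13:04 = 784 minutes from midnight
Difference: 784 - 145 = 639 minutes
That is 10 hours and 39 minutes

639


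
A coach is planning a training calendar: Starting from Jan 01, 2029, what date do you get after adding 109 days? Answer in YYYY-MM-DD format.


Start: 2029-01-01
Adding 109 days
Days remaining in January: 30
After January: 79 days still to add
February 2029: 28 days, 51 remaining
March 2029: 31 days, 20 remaining
April 2029 has 30 days, need 20
Result: 2029-04-20

2029-04-20


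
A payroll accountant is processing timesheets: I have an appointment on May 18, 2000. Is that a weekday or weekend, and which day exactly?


Date: 2000-05-18
January 1, 2000 is a Saturday
Day of year: 139
Offset from Jan 1: 138 days
138 mod 7 = 5
Result: Thursday

Thursday


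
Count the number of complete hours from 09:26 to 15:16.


Start: 09:26
End: 15:16
Hour difference: 15 - 9 = 6 hours
Minute difference: 16 - 26 = -10 minutes
Total minutes: 350
Complete hours: 350 / 60 = 5 (remainder 50)

5


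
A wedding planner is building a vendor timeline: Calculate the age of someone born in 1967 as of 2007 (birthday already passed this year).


Birth year: 1967
Current year: 2007
Age = current year - birth year
Age = 2007 - 1967 = 40

40


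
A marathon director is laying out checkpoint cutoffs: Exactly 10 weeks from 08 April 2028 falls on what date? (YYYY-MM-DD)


Start: 2028-04-08
Weeks to add: 10
Convert to days: 10 x 7 = 70 days
Add 70 days to 2028-04-08
Result: 2028-06-17

2028-06-17


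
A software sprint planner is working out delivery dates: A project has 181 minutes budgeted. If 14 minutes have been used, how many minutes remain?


Total budget: 181 minutes
Time used: 14 minutes
Remaining: 181 - 14 = 167 minutes
Percent used: 7.7%
Percent remaining: 92.3%

167


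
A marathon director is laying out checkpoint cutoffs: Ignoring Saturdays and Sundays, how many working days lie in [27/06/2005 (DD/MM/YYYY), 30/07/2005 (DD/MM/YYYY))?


Start: 2005-06-27 (Monday)
End (exclusive): 2005-07-30 (Saturday)
Total calendar days: 33
Full weeks: 33 // 7 = 4 -> 20 weekdays
Remaining 5 days starting on Monday:
  Mon(w), Tue(w), Wed(w), Thu(w), Fri(w) -> 5 weekdays
Total business days: 20 + 5 = 25

25


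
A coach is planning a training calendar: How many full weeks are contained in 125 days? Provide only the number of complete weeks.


Total days: 125
Days per week: 7
Division: 125 / 7 = 17 remainder 6
Complete weeks: 17
Remaining days: 6

17


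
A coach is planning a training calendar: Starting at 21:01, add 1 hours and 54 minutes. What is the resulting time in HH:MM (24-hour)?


Start time: 21:01
Adding: 1 hours 54 minutes
Minutes: 1 + 54 = 55
Hours: 21 + 1 + 0 = 22
Result: 22:55

22:55


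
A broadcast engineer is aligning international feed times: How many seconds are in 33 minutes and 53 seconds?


Minutes: 33
Seconds: 53
Convert minutes to seconds: 33 x 60 = 1980
Add remaining seconds: 1980 + 53 = 2033

2033


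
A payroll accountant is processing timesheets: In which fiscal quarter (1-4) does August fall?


Month: August (month 8)
Q1: January-March (months 1-3)
Q2: April-June (months 4-6)
Q3: July-September (months 7-9)
Q4: October-December (months 10-12)
Month 8 falls in Q3

3


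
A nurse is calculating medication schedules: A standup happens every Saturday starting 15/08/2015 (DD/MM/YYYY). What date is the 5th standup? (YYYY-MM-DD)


First occurrence: 2015-08-15 (occurrence 1)
Each occurrence is 7 days after the previous.
Occurrence 5 is 4 weeks after the first.
4 weeks = 28 days
2015-08-15 + 28 days = 2015-09-12

2015-09-12


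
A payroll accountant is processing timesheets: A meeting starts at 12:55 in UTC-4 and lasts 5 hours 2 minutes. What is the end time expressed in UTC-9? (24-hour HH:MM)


Start: 12:55 in UTC-4
Step 1 - add duration:
  minutes: 55 + 2 = 57
  hours: 12 + 5 + 0 = 17
  end in UTC-4: 17:57
Step 2 - convert UTC-4 -> UTC-9:
  offset difference: -9 - (-4) = -5 hours
  17 + (-5) = 12 -> mod 24 = 12
Result: 12:57 in UTC-9

12:57


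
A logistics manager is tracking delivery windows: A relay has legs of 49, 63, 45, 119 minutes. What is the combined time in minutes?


Durations: 49, 63, 45, 119
Running sum: 49
+ 63 = 112
+ 45 = 157
+ 119 = 276
Total duration: 276 minutes
That is 4 hours and 36 minutes

276


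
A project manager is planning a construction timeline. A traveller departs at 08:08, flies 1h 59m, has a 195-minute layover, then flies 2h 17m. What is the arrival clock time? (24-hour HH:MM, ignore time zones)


Depart: 08:08
Leg 1: +119 min -> 10:07
Layover: +195 min -> 13:22
Leg 2: +137 min -> 15:39
Total travel: 451 minutes = 7h 31m
Arrival: 15:39

15:39


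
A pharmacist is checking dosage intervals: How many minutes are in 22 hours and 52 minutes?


Hours: 22
Extra minutes: 52
Minutes per hour: 60
Hours to minutes: 22 x 60 = 1320
Total: 1320 + 52 = 1372

1372


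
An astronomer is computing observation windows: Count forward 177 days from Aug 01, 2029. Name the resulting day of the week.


Start: 2029-08-01 (Wednesday)
Step 1 - find target date: add 177 days
  2029-08-01 + 177 days = 2030-01-25
Step 2 - day of week:
  177 mod 7 = 2
  Wednesday + 2 days -> Friday
Result: Friday (2030-01-25)

Friday


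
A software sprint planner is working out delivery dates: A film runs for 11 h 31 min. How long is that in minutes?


Hours: 11
Minutes: 31
Convert hours to minutes: 11 x 60 = 660
Add remaining minutes: 660 + 31 = 691

691


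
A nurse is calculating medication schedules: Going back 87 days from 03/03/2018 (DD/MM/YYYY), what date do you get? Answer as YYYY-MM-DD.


Start: 2018-03-03
Subtracting 87 days
Days already passed in March: 3
After going back through March: 84 more days to subtract
February 2018: 28 days, 56 remaining
January 2018: 31 days, 25 remaining
December 2017 has 31 days, need 25
Result: 2017-12-06

2017-12-06


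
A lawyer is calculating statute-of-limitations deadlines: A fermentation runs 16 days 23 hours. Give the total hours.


Days: 16
Extra hours: 23
Hours per day: 24
Days to hours: 16 x 24 = 384
Total: 384 + 23 = 407

407


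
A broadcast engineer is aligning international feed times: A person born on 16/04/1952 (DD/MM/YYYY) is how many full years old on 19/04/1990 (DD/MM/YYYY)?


Birth: 1952-04-16
Reference: 1990-04-19
Year difference: 1990 - 1952 = 38
Has birthday (04-16) occurred by 04-19? Yes
Age in full years: 38

38


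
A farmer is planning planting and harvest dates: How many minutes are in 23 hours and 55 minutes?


Hours: 23
Extra minutes: 55
Minutes per hour: 60
Hours to minutes: 23 x 60 = 1380
Total: 1380 + 55 = 1435

1435


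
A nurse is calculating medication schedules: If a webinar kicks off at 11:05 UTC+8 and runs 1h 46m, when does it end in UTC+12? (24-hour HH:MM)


Start: 11:05 in UTC+8
Step 1 - add duration:
  minutes: 5 + 46 = 51
  hours: 11 + 1 + 0 = 12
  end in UTC+8: 12:51
Step 2 - convert UTC+8 -> UTC+12:
  offset difference: 12 - (8) = 4 hours
  12 + (4) = 16 -> mod 24 = 16
Result: 16:51 in UTC+12

16:51


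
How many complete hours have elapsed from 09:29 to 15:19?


Start: 09:29
End: 15:19
Hour difference: 15 - 9 = 6 hours
Minute difference: 19 - 29 = -10 minutes
Total minutes: 350
Complete hours: 350 / 60 = 5 (remainder 50)

5


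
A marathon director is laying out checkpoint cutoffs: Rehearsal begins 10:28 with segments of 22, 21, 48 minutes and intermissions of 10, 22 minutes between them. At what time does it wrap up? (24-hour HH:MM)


Start: 10:28 = 628 min from midnight
  after task 1 (22 min): 10:50
  after break (10 min): 11:00
  after task 2 (21 min): 11:21
  after break (22 min): 11:43
  after task 3 (48 min): 12:31
Total elapsed: 123 minutes
End time: 12:31

12:31


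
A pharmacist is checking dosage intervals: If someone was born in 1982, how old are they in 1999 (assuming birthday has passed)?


Birth year: 1982
Current year: 1999
Age = current year - birth year
Age = 1999 - 1982 = 17

17


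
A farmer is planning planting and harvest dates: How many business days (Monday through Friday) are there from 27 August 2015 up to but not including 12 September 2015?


Start: 2015-08-27 (Thursday)
End (exclusive): 2015-09-12 (Saturday)
Total calendar days: 16
Full weeks: 16 // 7 = 2 -> 10 weekdays
Remaining 2 days starting on Thursday:
  Thu(w), Fri(w) -> 2 weekdays
Total business days: 10 + 2 = 12

12


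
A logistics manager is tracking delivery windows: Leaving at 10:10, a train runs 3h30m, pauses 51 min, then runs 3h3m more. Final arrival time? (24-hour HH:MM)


Depart: 10:10
Leg 1: +210 min -> 13:40
Layover: +51 min -> 14:31
Leg 2: +183 min -> 17:34
Total travel: 444 minutes = 7h 24m
Arrival: 17:34

17:34


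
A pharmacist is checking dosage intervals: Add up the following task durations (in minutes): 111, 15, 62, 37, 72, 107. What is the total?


Durations: 111, 15, 62, 37, 72, 107
Running sum: 111
+ 15 = 126
+ 62 = 188
+ 37 = 225
+ 72 = 297
+ 107 = 404
Total duration: 404 minutes
That is 6 hours and 44 minutes

404


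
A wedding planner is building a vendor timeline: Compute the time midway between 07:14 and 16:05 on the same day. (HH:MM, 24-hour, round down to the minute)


Start time: 07:14 = 434 minutes from midnight
End time: 16:05 = 965 minutes from midnight
Sum: 434 + 965 = 1399
Midpoint: 1399 / 2 = 699 minutes
Convert: 699 / 60 = 11 hours, 39 minutes
Result: 11:39

11:39


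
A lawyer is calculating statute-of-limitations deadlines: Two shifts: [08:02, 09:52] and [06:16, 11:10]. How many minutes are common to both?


Interval A: [482, 592] minutes from midnight
Interval B: [376, 670] minutes from midnight
Overlap start = max(482, 376) = 482
Overlap end = min(592, 670) = 592
Overlap = 592 - 482 = 110 minutes

110


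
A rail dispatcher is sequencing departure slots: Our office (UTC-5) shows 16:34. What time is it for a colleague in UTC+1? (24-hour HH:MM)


Local time: 16:34 at UTC-5 (offset -5h)
Target zone: UTC+1 (offset 1h)
Difference: 1 - (-5) = 6 hours
Calculation: 16 + (6) = 22
Result: 22:34

22:34


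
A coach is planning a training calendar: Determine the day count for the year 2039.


Year: 2039
Check leap year rules:
Divisible by 4? No
2039 is not a leap year
Days: 365

365


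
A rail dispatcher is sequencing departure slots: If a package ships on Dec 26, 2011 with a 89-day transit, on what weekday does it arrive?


Start: 2011-12-26 (Monday)
Step 1 - find target date: add 89 days
  2011-12-26 + 89 days = 2012-03-24
Step 2 - day of week:
  89 mod 7 = 5
  Monday + 5 days -> Saturday
Result: Saturday (2012-03-24)

Saturday


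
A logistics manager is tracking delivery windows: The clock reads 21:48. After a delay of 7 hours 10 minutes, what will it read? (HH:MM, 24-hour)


Start time: 21:48
Adding: 7 hours 10 minutes
Minutes: 48 + 10 = 58
Hours: 21 + 7 + 0 = 28
Hour wraparound: 28 mod 24 = 4
Result: 04:58

04:58


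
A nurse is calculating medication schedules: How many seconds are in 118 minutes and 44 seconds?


Minutes: 118
Seconds: 44
Convert minutes to seconds: 118 x 60 = 7080
Add remaining seconds: 7080 + 44 = 7124

7124


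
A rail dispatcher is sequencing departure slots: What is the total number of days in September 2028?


Month: September
Year: 2028
September is a 30-day month
Total: 30 days

30


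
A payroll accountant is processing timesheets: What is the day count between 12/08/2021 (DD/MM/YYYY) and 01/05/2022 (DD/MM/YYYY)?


Start date: 2021-08-12
End date: 2022-05-01
Aug 2021: +20 days
Sep 2021: +30 days
Oct 2021: +31 days
... (6 more months)
Total: 262 days

262


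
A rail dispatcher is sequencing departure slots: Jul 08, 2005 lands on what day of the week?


Date: 2005-07-08
January 1, 2005 is a Saturday
Day of year: 189
Offset from Jan 1: 188 days
188 mod 7 = 6
Result: Friday

Friday


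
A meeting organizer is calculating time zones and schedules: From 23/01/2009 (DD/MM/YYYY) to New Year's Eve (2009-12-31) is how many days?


Start: January 23, 2009
End: December 31, 2009
Days left in January: 8
February: 28
March: 31
April: 30
May: 31
... plus remaining months
Sum of remaining months: 334
Total: 8 + 334 = 342

342


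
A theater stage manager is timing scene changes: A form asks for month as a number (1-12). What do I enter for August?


Calendar month order:
7. July
8. August <--
9. September
August is month number 8

8


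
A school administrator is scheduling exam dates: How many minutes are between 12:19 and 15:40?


Start time: 12:19 = 739 minutes from midnight
End time: 15:40 = 940 minutes from midnight
Difference: 940 - 739 = 201 minutes
That is 3 hours and 21 minutes

201


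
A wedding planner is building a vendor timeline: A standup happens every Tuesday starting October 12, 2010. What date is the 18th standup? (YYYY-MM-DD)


First occurrence: 2010-10-12 (occurrence 1)
Each occurrence is 7 days after the previous.
Occurrence 18 is 17 weeks after the first.
17 weeks = 119 days
2010-10-12 + 119 days = 2011-02-08

2011-02-08


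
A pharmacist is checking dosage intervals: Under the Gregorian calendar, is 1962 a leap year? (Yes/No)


Year: 1962
Divisible by 4? 1962 / 4 = 490.5 -> No
Not divisible by 4, so NOT a leap year

No


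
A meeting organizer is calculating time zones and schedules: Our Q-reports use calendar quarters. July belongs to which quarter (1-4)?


Month: July (month 7)
Q1: January-March (months 1-3)
Q2: April-June (months 4-6)
Q3: July-September (months 7-9)
Q4: October-December (months 10-12)
Month 7 falls in Q3

3


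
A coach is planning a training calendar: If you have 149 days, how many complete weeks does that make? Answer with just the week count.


Total days: 149
Days per week: 7
Division: 149 / 7 = 21 remainder 2
Complete weeks: 21
Remaining days: 2

21


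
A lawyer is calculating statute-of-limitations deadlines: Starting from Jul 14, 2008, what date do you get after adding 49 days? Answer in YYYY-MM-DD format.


Start: 2008-07-14
Adding 49 days
Days remaining in July: 17
After July: 32 days still to add
August 2008: 31 days, 1 remaining
September 2008 has 30 days, need 1
Result: 2008-09-01

2008-09-01


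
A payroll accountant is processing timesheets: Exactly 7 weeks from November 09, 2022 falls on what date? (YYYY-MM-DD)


Start: 2022-11-09
Weeks to add: 7
Convert to days: 7 x 7 = 49 days
Add 49 days to 2022-11-09
Result: 2022-12-28

2022-12-28


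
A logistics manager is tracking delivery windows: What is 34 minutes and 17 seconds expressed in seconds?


Minutes: 34
Extra seconds: 17
Seconds per minute: 60
Minutes to seconds: 34 x 60 = 2040
Total: 2040 + 17 = 2057

2057


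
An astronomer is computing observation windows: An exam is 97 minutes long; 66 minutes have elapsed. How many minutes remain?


Total budget: 97 minutes
Time used: 66 minutes
Remaining: 97 - 66 = 31 minutes
Percent used: 68.0%
Percent remaining: 32.0%

31


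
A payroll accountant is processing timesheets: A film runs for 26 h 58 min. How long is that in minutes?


Hours: 26
Minutes: 58
Convert hours to minutes: 26 x 60 = 1560
Add remaining minutes: 1560 + 58 = 1618

1618


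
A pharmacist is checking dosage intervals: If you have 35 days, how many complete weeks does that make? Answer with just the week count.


Total days: 35
Days per week: 7
Division: 35 / 7 = 5 remainder 0
Complete weeks: 5
Remaining days: 0

5


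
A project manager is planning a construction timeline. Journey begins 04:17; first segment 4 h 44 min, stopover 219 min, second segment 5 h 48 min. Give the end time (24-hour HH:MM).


Depart: 04:17
Leg 1: +284 min -> 09:01
Layover: +219 min -> 12:40
Leg 2: +348 min -> 18:28
Total travel: 851 minutes = 14h 11m
Arrival: 18:28

18:28


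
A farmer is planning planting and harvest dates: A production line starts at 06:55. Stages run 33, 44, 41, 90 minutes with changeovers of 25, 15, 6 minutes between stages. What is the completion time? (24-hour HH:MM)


Start: 06:55 = 415 min from midnight
  after task 1 (33 min): 07:28
  after break (25 min): 07:53
  after task 2 (44 min): 08:37
  after break (15 min): 08:52
  after task 3 (41 min): 09:33
  after break (6 min): 09:39
  after task 4 (90 min): 11:09
Total elapsed: 254 minutes
End time: 11:09

11:09


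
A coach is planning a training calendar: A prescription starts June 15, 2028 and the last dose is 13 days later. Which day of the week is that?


Start: 2028-06-15 (Thursday)
Step 1 - find target date: add 13 days
  2028-06-15 + 13 days = 2028-06-28
Step 2 - day of week:
  13 mod 7 = 6
  Thursday + 6 days -> Wednesday
Result: Wednesday (2028-06-28)

Wednesday


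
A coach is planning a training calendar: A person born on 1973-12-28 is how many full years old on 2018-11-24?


Birth: 1973-12-28
Reference: 2018-11-24
Year difference: 2018 - 1973 = 45
Has birthday (12-28) occurred by 11-24? No
Birthday not yet reached this year -> subtract 1
Age in full years: 44

44


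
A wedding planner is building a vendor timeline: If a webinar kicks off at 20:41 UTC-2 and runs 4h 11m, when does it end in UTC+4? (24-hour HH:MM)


Start: 20:41 in UTC-2
Step 1 - add duration:
  minutes: 41 + 11 = 52
  hours: 20 + 4 + 0 = 24
  end in UTC-2: 00:52
Step 2 - convert UTC-2 -> UTC+4:
  offset difference: 4 - (-2) = 6 hours
  0 + (6) = 6 -> mod 24 = 6
Result: 06:52 in UTC+4

06:52


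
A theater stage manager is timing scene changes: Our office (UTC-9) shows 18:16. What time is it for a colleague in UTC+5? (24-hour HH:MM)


Local time: 18:16 at UTC-9 (offset -9h)
Target zone: UTC+5 (offset 5h)
Difference: 5 - (-9) = 14 hours
Calculation: 18 + (14) = 32
Wraparound: (32) mod 24 = 8
Result: 08:16

08:16


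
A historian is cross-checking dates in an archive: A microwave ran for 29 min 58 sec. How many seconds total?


Minutes: 29
Extra seconds: 58
Seconds per minute: 60
Minutes to seconds: 29 x 60 = 1740
Total: 1740 + 58 = 1798

1798


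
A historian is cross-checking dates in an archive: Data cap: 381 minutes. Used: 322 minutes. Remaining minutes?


Total budget: 381 minutes
Time used: 322 minutes
Remaining: 381 - 322 = 59 minutes
Percent used: 84.5%
Percent remaining: 15.5%

59


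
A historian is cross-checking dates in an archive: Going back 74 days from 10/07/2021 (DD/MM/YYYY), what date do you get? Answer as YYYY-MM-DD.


Start: 2021-07-10
Subtracting 74 days
Days already passed in July: 10
After going back through July: 64 more days to subtract
June 2021: 30 days, 34 remaining
May 2021: 31 days, 3 remaining
April 2021 has 30 days, need 3
Result: 2021-04-27

2021-04-27


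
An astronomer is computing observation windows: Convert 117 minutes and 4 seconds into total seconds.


Minutes: 117
Seconds: 4
Convert minutes to seconds: 117 x 60 = 7020
Add remaining seconds: 7020 + 4 = 7024

7024
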